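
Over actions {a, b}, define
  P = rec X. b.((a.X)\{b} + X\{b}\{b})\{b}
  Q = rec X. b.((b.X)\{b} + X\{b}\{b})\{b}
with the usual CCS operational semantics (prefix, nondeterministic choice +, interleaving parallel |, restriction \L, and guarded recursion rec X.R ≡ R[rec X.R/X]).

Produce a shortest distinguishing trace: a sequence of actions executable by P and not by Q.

ba

P's transition system — 3 states:
  u0 = rec X. b.((a.X)\{b} + X\{b}\{b})\{b} | —b→ u1
  u1 = ((a.(rec X. b.((a.X)\{b} + X\{b}\{b})\{b}))\{b} + (rec X. b.((a.X)\{b} + X\{b}\{b})\{b})\{b}\{b})\{b} | —a→ u2
  u2 = (rec X. b.((a.X)\{b} + X\{b}\{b})\{b})\{b}\{b} | stopped
Q's transition system — 2 states:
  v0 = rec X. b.((b.X)\{b} + X\{b}\{b})\{b} | —b→ v1
  v1 = ((b.(rec X. b.((b.X)\{b} + X\{b}\{b})\{b}))\{b} + (rec X. b.((b.X)\{b} + X\{b}\{b})\{b})\{b}\{b})\{b} | stopped
Run σ = ⟨ba⟩ on P: start {u0}
  after b @ step 1: {u1}
  after a @ step 2: {u2}
  — P admits the full trace.
Run σ = ⟨ba⟩ on Q: start {v0}
  after b @ step 1: {v1}
  after a @ step 2: ∅  — Q cannot continue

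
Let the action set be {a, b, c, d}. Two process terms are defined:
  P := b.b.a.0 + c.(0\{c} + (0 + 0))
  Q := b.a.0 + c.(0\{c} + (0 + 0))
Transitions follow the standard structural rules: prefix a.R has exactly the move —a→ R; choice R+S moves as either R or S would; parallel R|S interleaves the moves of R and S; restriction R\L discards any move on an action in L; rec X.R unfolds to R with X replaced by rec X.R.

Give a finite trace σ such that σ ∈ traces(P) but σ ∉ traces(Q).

Reachable graph of P (5 states):
  s0 = b.b.a.0 + c.(0\{c} + (0 + 0)) :: --b--▸ s1, --c--▸ s2
  s1 = b.a.0 :: --b--▸ s3
  s2 = 0\{c} + (0 + 0) :: ∅
  s3 = a.0 :: --a--▸ s4
  s4 = 0 :: ∅
Reachable graph of Q (4 states):
  t0 = b.a.0 + c.(0\{c} + (0 + 0)) :: --b--▸ t1, --c--▸ t2
  t1 = a.0 :: --a--▸ t3
  t2 = 0\{c} + (0 + 0) :: ∅
  t3 = 0 :: ∅
Executing bb from P (initial set {s0}):
  step 1 (b): {s1}
  step 2 (b): {s3}
  — P admits the full trace.
Executing bb from Q (initial set {t0}):
  step 1 (b): {t1}
  step 2 (b): ∅  — Q cannot continue

bb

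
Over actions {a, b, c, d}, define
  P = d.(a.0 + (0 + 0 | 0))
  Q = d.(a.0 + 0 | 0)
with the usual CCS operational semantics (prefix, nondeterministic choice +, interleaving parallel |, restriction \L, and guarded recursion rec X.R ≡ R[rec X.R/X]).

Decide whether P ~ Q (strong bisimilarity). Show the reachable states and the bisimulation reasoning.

bisimilar

P's transition system — 3 states:
  m0 = d.(a.0 + (0 + 0 | 0)) | --d--▸ m1
  m1 = a.0 + (0 + 0 | 0) | --a--▸ m2
  m2 = 0 | deadlocked
Q's transition system — 3 states:
  n0 = d.(a.0 + 0 | 0) | --d--▸ n1
  n1 = a.0 + 0 | 0 | --a--▸ n2
  n2 = 0 | deadlocked
Coarsest stable partition (strong bisimilarity classes):
  B0 = {m0, n0}
  B1 = {m1, n1}
  B2 = {m2, n2}
m0 ∈ B0, n0 ∈ B0 → same block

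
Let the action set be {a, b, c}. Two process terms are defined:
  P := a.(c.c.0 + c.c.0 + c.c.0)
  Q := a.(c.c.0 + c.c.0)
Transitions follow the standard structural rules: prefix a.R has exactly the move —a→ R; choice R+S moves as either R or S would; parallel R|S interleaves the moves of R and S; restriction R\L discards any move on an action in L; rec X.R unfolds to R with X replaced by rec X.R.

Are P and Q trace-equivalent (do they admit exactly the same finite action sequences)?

Reachable graph of P (4 states):
  s0 = a.(c.c.0 + c.c.0 + c.c.0) :: =a=> s1
  s1 = c.c.0 + c.c.0 + c.c.0 :: =c=> s2
  s2 = c.0 :: =c=> s3
  s3 = 0 :: deadlocked
Reachable graph of Q (4 states):
  t0 = a.(c.c.0 + c.c.0) :: =a=> t1
  t1 = c.c.0 + c.c.0 :: =c=> t2
  t2 = c.0 :: =c=> t3
  t3 = 0 :: deadlocked
Bisimilarity quotient blocks:
  B0 = {s0, t0}
  B1 = {s1, t1}
  B2 = {s2, t2}
  B3 = {s3, t3}
s0 ∈ B0, t0 ∈ B0 → same block
Bisimilar ⇒ trace-equivalent.

trace-equivalent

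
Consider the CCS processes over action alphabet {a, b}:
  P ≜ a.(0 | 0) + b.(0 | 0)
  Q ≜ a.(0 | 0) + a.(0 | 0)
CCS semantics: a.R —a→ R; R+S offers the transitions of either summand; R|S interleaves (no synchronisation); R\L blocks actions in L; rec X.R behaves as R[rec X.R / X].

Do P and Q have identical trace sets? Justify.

traces(P) ≠ traces(Q) — witness ⟨b⟩

P's transition system — 2 states:
  p0 = a.(0 | 0) + b.(0 | 0) :: ··a··> p1, ··b··> p1
  p1 = 0 | 0 :: ·
Q's transition system — 2 states:
  q0 = a.(0 | 0) + a.(0 | 0) :: ··a··> q1
  q1 = 0 | 0 :: ·
Executing b from P (initial set {p0}):
  step 1 (b): {p1}
  — P admits the full trace.
Executing b from Q (initial set {q0}):
  step 1 (b): ∅ (Q stuck)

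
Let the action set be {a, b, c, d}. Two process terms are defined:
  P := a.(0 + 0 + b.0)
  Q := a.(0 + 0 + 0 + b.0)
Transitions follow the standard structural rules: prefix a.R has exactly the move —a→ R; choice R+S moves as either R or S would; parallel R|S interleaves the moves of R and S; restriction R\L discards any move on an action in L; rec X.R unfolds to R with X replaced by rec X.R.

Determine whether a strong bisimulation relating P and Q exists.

bisimilar

P's transition system — 3 states:
  p0 = a.(0 + 0 + b.0) :: -a-> p1
  p1 = 0 + 0 + b.0 :: -b-> p2
  p2 = 0 :: ·
Q's transition system — 3 states:
  q0 = a.(0 + 0 + 0 + b.0) :: -a-> q1
  q1 = 0 + 0 + 0 + b.0 :: -b-> q2
  q2 = 0 :: ·
Partition-refinement fixed point:
  B0 = {p0, q0}
  B1 = {p1, q1}
  B2 = {p2, q2}
p0 ∈ B0, q0 ∈ B0 → same block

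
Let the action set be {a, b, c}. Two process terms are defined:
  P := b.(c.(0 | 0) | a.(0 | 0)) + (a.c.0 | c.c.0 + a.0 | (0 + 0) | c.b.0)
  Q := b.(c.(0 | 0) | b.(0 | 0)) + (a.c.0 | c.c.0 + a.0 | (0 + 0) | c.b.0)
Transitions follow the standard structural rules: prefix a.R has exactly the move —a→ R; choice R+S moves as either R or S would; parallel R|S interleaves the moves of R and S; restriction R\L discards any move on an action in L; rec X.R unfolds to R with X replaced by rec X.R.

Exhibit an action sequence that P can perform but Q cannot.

LTS(P): 18 reachable states
  u0 = b.(c.(0 | 0) | a.(0 | 0)) + (a.c.0 | c.c.0 + a.0 | (0 + 0) | c.b.0) :: =a=> u1, =a=> u2, =b=> u3, =c=> u4, =c=> u5
  u1 = 0 | (0 + 0) | c.b.0 :: =c=> u6
  u2 = c.0 | c.c.0 :: =c=> u7, =c=> u8
  u3 = c.(0 | 0) | a.(0 | 0) :: =a=> u9, =c=> u10
  u4 = a.0 | (0 + 0) | b.0 :: =a=> u6, =b=> u11
  u5 = a.c.0 | c.0 :: =a=> u8, =c=> u12
  u6 = 0 | (0 + 0) | b.0 :: =b=> u13
  u7 = 0 | c.c.0 :: =c=> u14
  u8 = c.0 | c.0 :: =c=> u14, =c=> u15
  u9 = c.(0 | 0) | (0 | 0) :: =c=> u16
  u10 = 0 | 0 | a.(0 | 0) :: =a=> u16
  u11 = a.0 | (0 + 0) | 0 :: =a=> u13
  u12 = a.c.0 | 0 :: =a=> u15
  u13 = 0 | (0 + 0) | 0 :: deadlocked
  u14 = 0 | c.0 :: =c=> u17
  u15 = c.0 | 0 :: =c=> u17
  u16 = 0 | 0 | (0 | 0) :: deadlocked
  u17 = 0 | 0 :: deadlocked
LTS(Q): 18 reachable states
  v0 = b.(c.(0 | 0) | b.(0 | 0)) + (a.c.0 | c.c.0 + a.0 | (0 + 0) | c.b.0) :: =a=> v1, =a=> v2, =b=> v3, =c=> v4, =c=> v5
  v1 = 0 | (0 + 0) | c.b.0 :: =c=> v6
  v2 = c.0 | c.c.0 :: =c=> v7, =c=> v8
  v3 = c.(0 | 0) | b.(0 | 0) :: =b=> v9, =c=> v10
  v4 = a.0 | (0 + 0) | b.0 :: =a=> v6, =b=> v11
  v5 = a.c.0 | c.0 :: =a=> v8, =c=> v12
  v6 = 0 | (0 + 0) | b.0 :: =b=> v13
  v7 = 0 | c.c.0 :: =c=> v14
  v8 = c.0 | c.0 :: =c=> v14, =c=> v15
  v9 = c.(0 | 0) | (0 | 0) :: =c=> v16
  v10 = 0 | 0 | b.(0 | 0) :: =b=> v16
  v11 = a.0 | (0 + 0) | 0 :: =a=> v13
  v12 = a.c.0 | 0 :: =a=> v15
  v13 = 0 | (0 + 0) | 0 :: deadlocked
  v14 = 0 | c.0 :: =c=> v17
  v15 = c.0 | 0 :: =c=> v17
  v16 = 0 | 0 | (0 | 0) :: deadlocked
  v17 = 0 | 0 :: deadlocked
Trace ⟨ba⟩ through P, begin at {u0}:
  after b @ step 1: {u3}
  after a @ step 2: {u9}
  — P admits the full trace.
Trace ⟨ba⟩ through Q, begin at {v0}:
  after b @ step 1: {v3}
  after a @ step 2: ∅  — Q cannot continue

ba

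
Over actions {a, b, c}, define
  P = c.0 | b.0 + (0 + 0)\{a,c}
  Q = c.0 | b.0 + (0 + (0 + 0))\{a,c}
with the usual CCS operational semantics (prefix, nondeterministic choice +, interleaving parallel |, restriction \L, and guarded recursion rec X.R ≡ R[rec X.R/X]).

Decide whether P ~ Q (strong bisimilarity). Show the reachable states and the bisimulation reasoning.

LTS(P): 4 reachable states
  m0 = c.0 | b.0 + (0 + 0)\{a,c} → -b-> m1, -c-> m2
  m1 = c.0 | 0 → -c-> m3
  m2 = 0 | b.0 → -b-> m3
  m3 = 0 | 0 → deadlocked
LTS(Q): 4 reachable states
  n0 = c.0 | b.0 + (0 + (0 + 0))\{a,c} → -b-> n1, -c-> n2
  n1 = c.0 | 0 → -c-> n3
  n2 = 0 | b.0 → -b-> n3
  n3 = 0 | 0 → deadlocked
Partition-refinement fixed point:
  B0 = {m0, n0}
  B1 = {m2, n2}
  B2 = {m3, n3}
  B3 = {m1, n1}
m0 ∈ B0, n0 ∈ B0 → same block

bisimilar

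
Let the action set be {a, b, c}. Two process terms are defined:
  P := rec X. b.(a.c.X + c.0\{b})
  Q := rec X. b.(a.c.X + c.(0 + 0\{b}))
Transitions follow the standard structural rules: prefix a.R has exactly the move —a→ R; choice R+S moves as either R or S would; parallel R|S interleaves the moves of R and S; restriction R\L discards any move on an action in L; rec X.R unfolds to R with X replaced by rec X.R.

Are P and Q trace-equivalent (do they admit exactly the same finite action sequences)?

YES

P's transition system — 4 states:
  s0 = rec X. b.(a.c.X + c.0\{b}) has moves —b→ s1
  s1 = a.c.(rec X. b.(a.c.X + c.0\{b})) + c.0\{b} has moves —a→ s2, —c→ s3
  s2 = c.(rec X. b.(a.c.X + c.0\{b})) has moves —c→ s0
  s3 = 0\{b} has moves ·
Q's transition system — 4 states:
  t0 = rec X. b.(a.c.X + c.(0 + 0\{b})) has moves —b→ t1
  t1 = a.c.(rec X. b.(a.c.X + c.(0 + 0\{b}))) + c.(0 + 0\{b}) has moves —a→ t2, —c→ t3
  t2 = c.(rec X. b.(a.c.X + c.(0 + 0\{b}))) has moves —c→ t0
  t3 = 0 + 0\{b} has moves ·
Coarsest stable partition (strong bisimilarity classes):
  B0 = {s0, t0}
  B1 = {s1, t1}
  B2 = {s3, t3}
  B3 = {s2, t2}
s0 ∈ B0, t0 ∈ B0 → same block
Bisimilar ⇒ trace-equivalent.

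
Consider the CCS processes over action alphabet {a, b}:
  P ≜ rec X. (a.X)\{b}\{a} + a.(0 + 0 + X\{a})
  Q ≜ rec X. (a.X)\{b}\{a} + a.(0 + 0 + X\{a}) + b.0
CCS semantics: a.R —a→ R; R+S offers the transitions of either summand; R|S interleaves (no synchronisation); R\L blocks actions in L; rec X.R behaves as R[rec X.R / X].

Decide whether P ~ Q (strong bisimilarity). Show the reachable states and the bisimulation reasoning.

not bisimilar

Reachable graph of P (2 states):
  u0 = rec X. (a.X)\{b}\{a} + a.(0 + 0 + X\{a}) ⊢ ··a··> u1
  u1 = 0 + 0 + (rec X. (a.X)\{b}\{a} + a.(0 + 0 + X\{a}))\{a} ⊢ stopped
Reachable graph of Q (4 states):
  v0 = rec X. (a.X)\{b}\{a} + a.(0 + 0 + X\{a}) + b.0 ⊢ ··a··> v1, ··b··> v2
  v1 = 0 + 0 + (rec X. (a.X)\{b}\{a} + a.(0 + 0 + X\{a}) + b.0)\{a} ⊢ ··b··> v3
  v2 = 0 ⊢ stopped
  v3 = 0\{a} ⊢ stopped
Partition-refinement fixed point:
  B0 = {u0}
  B1 = {u1, v2, v3}
  B2 = {v0}
  B3 = {v1}
u0 ∈ B0, v0 ∈ B2 → different blocks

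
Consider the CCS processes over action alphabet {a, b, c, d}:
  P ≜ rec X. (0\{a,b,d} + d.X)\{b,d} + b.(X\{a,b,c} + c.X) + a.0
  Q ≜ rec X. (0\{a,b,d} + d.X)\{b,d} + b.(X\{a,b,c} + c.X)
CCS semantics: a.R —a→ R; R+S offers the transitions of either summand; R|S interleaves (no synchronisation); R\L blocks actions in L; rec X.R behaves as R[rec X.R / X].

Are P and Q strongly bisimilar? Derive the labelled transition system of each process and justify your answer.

NO

LTS(P): 3 reachable states
  p0 = rec X. (0\{a,b,d} + d.X)\{b,d} + b.(X\{a,b,c} + c.X) + a.0 :: -a-> p1, -b-> p2
  p1 = 0 :: ·
  p2 = (rec X. (0\{a,b,d} + d.X)\{b,d} + b.(X\{a,b,c} + c.X) + a.0)\{a,b,c} + c.(rec X. (0\{a,b,d} + d.X)\{b,d} + b.(X\{a,b,c} + c.X) + a.0) :: -c-> p0
LTS(Q): 2 reachable states
  q0 = rec X. (0\{a,b,d} + d.X)\{b,d} + b.(X\{a,b,c} + c.X) :: -b-> q1
  q1 = (rec X. (0\{a,b,d} + d.X)\{b,d} + b.(X\{a,b,c} + c.X))\{a,b,c} + c.(rec X. (0\{a,b,d} + d.X)\{b,d} + b.(X\{a,b,c} + c.X)) :: -c-> q0
Bisimilarity quotient blocks:
  B0 = {p0}
  B1 = {p1}
  B2 = {p2}
  B3 = {q0}
  B4 = {q1}
p0 ∈ B0, q0 ∈ B3 → different blocks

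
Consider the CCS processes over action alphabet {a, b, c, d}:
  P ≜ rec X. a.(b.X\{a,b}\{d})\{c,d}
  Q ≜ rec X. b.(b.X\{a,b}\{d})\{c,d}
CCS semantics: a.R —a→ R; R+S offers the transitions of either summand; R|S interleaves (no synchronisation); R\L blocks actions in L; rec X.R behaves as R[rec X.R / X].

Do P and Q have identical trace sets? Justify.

trace-distinct — witness ⟨a⟩

P's transition system — 3 states:
  s0 = rec X. a.(b.X\{a,b}\{d})\{c,d} has moves —a→ s1
  s1 = (b.(rec X. a.(b.X\{a,b}\{d})\{c,d})\{a,b}\{d})\{c,d} has moves —b→ s2
  s2 = (rec X. a.(b.X\{a,b}\{d})\{c,d})\{a,b}\{d}\{c,d} has moves ·
Q's transition system — 3 states:
  t0 = rec X. b.(b.X\{a,b}\{d})\{c,d} has moves —b→ t1
  t1 = (b.(rec X. b.(b.X\{a,b}\{d})\{c,d})\{a,b}\{d})\{c,d} has moves —b→ t2
  t2 = (rec X. b.(b.X\{a,b}\{d})\{c,d})\{a,b}\{d}\{c,d} has moves ·
Executing a from P (initial set {s0}):
  [1] a ⇒ {s1}
  P completes σ.
Executing a from Q (initial set {t0}):
  [1] a ⇒ no successor for Q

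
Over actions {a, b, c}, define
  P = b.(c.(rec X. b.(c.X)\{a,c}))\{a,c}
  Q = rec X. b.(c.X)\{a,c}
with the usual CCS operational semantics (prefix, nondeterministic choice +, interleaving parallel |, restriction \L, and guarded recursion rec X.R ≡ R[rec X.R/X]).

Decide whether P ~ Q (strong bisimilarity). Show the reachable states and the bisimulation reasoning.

P ~ Q

P's transition system — 2 states:
  s0 = b.(c.(rec X. b.(c.X)\{a,c}))\{a,c} | =b=> s1
  s1 = (c.(rec X. b.(c.X)\{a,c}))\{a,c} | ∅
Q's transition system — 2 states:
  t0 = rec X. b.(c.X)\{a,c} | =b=> t1
  t1 = (c.(rec X. b.(c.X)\{a,c}))\{a,c} | ∅
Bisimilarity quotient blocks:
  B0 = {s0, t0}
  B1 = {s1, t1}
s0 ∈ B0, t0 ∈ B0 → same block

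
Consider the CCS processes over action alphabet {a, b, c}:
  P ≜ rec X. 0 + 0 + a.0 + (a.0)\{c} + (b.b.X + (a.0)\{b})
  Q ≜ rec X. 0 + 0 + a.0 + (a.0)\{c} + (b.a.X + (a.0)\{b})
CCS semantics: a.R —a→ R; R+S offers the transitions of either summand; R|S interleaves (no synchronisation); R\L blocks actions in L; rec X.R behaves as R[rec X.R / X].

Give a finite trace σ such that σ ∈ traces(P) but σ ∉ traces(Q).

bb

Reachable graph of P (5 states):
  u0 = rec X. 0 + 0 + a.0 + (a.0)\{c} + (b.b.X + (a.0)\{b}) :: —a→ u1, —a→ u2, —a→ u3, —b→ u4
  u1 = 0 :: ·
  u2 = 0\{b} :: ·
  u3 = 0\{c} :: ·
  u4 = b.(rec X. 0 + 0 + a.0 + (a.0)\{c} + (b.b.X + (a.0)\{b})) :: —b→ u0
Reachable graph of Q (5 states):
  v0 = rec X. 0 + 0 + a.0 + (a.0)\{c} + (b.a.X + (a.0)\{b}) :: —a→ v1, —a→ v2, —a→ v3, —b→ v4
  v1 = 0 :: ·
  v2 = 0\{b} :: ·
  v3 = 0\{c} :: ·
  v4 = a.(rec X. 0 + 0 + a.0 + (a.0)\{c} + (b.a.X + (a.0)\{b})) :: —a→ v0
Executing bb from P (initial set {u0}):
  after b @ step 1: {u4}
  after b @ step 2: {u0}
  — P admits the full trace.
Executing bb from Q (initial set {v0}):
  after b @ step 1: {v4}
  after b @ step 2: no successor for Q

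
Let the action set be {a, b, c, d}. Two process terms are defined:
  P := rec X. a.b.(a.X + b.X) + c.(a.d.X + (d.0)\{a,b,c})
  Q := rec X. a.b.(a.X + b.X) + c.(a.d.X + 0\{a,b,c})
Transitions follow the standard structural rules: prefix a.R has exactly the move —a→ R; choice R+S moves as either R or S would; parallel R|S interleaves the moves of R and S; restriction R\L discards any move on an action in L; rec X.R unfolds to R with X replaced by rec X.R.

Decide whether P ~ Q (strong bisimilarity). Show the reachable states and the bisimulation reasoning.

P's transition system — 6 states:
  m0 = rec X. a.b.(a.X + b.X) + c.(a.d.X + (d.0)\{a,b,c}) ⊢ =a=> m1, =c=> m2
  m1 = b.(a.(rec X. a.b.(a.X + b.X) + c.(a.d.X + (d.0)\{a,b,c})) + b.(rec X. a.b.(a.X + b.X) + c.(a.d.X + (d.0)\{a,b,c}))) ⊢ =b=> m3
  m2 = a.d.(rec X. a.b.(a.X + b.X) + c.(a.d.X + (d.0)\{a,b,c})) + (d.0)\{a,b,c} ⊢ =a=> m4, =d=> m5
  m3 = a.(rec X. a.b.(a.X + b.X) + c.(a.d.X + (d.0)\{a,b,c})) + b.(rec X. a.b.(a.X + b.X) + c.(a.d.X + (d.0)\{a,b,c})) ⊢ =a=> m0, =b=> m0
  m4 = d.(rec X. a.b.(a.X + b.X) + c.(a.d.X + (d.0)\{a,b,c})) ⊢ =d=> m0
  m5 = 0\{a,b,c} ⊢ (no moves)
Q's transition system — 5 states:
  n0 = rec X. a.b.(a.X + b.X) + c.(a.d.X + 0\{a,b,c}) ⊢ =a=> n1, =c=> n2
  n1 = b.(a.(rec X. a.b.(a.X + b.X) + c.(a.d.X + 0\{a,b,c})) + b.(rec X. a.b.(a.X + b.X) + c.(a.d.X + 0\{a,b,c}))) ⊢ =b=> n3
  n2 = a.d.(rec X. a.b.(a.X + b.X) + c.(a.d.X + 0\{a,b,c})) + 0\{a,b,c} ⊢ =a=> n4
  n3 = a.(rec X. a.b.(a.X + b.X) + c.(a.d.X + 0\{a,b,c})) + b.(rec X. a.b.(a.X + b.X) + c.(a.d.X + 0\{a,b,c})) ⊢ =a=> n0, =b=> n0
  n4 = d.(rec X. a.b.(a.X + b.X) + c.(a.d.X + 0\{a,b,c})) ⊢ =d=> n0
Partition-refinement fixed point:
  B0 = {m0}
  B1 = {m1}
  B2 = {m3}
  B3 = {m2}
  B4 = {m5}
  B5 = {m4}
  B6 = {n0}
  B7 = {n1}
  B8 = {n3}
  B9 = {n2}
  B10 = {n4}
m0 ∈ B0, n0 ∈ B6 → different blocks

not bisimilar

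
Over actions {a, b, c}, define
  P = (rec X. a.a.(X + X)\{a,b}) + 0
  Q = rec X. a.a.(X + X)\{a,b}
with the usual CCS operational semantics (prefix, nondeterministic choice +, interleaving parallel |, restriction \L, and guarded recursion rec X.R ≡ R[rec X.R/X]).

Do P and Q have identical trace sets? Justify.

YES

P's transition system — 3 states:
  m0 = (rec X. a.a.(X + X)\{a,b}) + 0 :: --a--▸ m1
  m1 = a.((rec X. a.a.(X + X)\{a,b}) + (rec X. a.a.(X + X)\{a,b}))\{a,b} :: --a--▸ m2
  m2 = ((rec X. a.a.(X + X)\{a,b}) + (rec X. a.a.(X + X)\{a,b}))\{a,b} :: stopped
Q's transition system — 3 states:
  n0 = rec X. a.a.(X + X)\{a,b} :: --a--▸ n1
  n1 = a.((rec X. a.a.(X + X)\{a,b}) + (rec X. a.a.(X + X)\{a,b}))\{a,b} :: --a--▸ n2
  n2 = ((rec X. a.a.(X + X)\{a,b}) + (rec X. a.a.(X + X)\{a,b}))\{a,b} :: stopped
Bisimilarity quotient blocks:
  B0 = {m0, n0}
  B1 = {m1, n1}
  B2 = {m2, n2}
m0 ∈ B0, n0 ∈ B0 → same block
Bisimilar ⇒ trace-equivalent.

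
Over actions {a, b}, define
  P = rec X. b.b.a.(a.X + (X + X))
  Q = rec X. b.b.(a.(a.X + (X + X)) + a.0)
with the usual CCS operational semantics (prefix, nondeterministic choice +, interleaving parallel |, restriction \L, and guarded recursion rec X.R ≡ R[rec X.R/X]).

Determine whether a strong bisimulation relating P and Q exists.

Reachable graph of P (4 states):
  p0 = rec X. b.b.a.(a.X + (X + X)) :: =b=> p1
  p1 = b.a.(a.(rec X. b.b.a.(a.X + (X + X))) + ((rec X. b.b.a.(a.X + (X + X))) + (rec X. b.b.a.(a.X + (X + X))))) :: =b=> p2
  p2 = a.(a.(rec X. b.b.a.(a.X + (X + X))) + ((rec X. b.b.a.(a.X + (X + X))) + (rec X. b.b.a.(a.X + (X + X))))) :: =a=> p3
  p3 = a.(rec X. b.b.a.(a.X + (X + X))) + ((rec X. b.b.a.(a.X + (X + X))) + (rec X. b.b.a.(a.X + (X + X)))) :: =a=> p0, =b=> p1
Reachable graph of Q (5 states):
  q0 = rec X. b.b.(a.(a.X + (X + X)) + a.0) :: =b=> q1
  q1 = b.(a.(a.(rec X. b.b.(a.(a.X + (X + X)) + a.0)) + ((rec X. b.b.(a.(a.X + (X + X)) + a.0)) + (rec X. b.b.(a.(a.X + (X + X)) + a.0)))) + a.0) :: =b=> q2
  q2 = a.(a.(rec X. b.b.(a.(a.X + (X + X)) + a.0)) + ((rec X. b.b.(a.(a.X + (X + X)) + a.0)) + (rec X. b.b.(a.(a.X + (X + X)) + a.0)))) + a.0 :: =a=> q3, =a=> q4
  q3 = 0 :: ·
  q4 = a.(rec X. b.b.(a.(a.X + (X + X)) + a.0)) + ((rec X. b.b.(a.(a.X + (X + X)) + a.0)) + (rec X. b.b.(a.(a.X + (X + X)) + a.0))) :: =a=> q0, =b=> q1
Coarsest stable partition (strong bisimilarity classes):
  B0 = {p0}
  B1 = {p1}
  B2 = {p2}
  B3 = {p3}
  B4 = {q0}
  B5 = {q1}
  B6 = {q2}
  B7 = {q3}
  B8 = {q4}
p0 ∈ B0, q0 ∈ B4 → different blocks

NO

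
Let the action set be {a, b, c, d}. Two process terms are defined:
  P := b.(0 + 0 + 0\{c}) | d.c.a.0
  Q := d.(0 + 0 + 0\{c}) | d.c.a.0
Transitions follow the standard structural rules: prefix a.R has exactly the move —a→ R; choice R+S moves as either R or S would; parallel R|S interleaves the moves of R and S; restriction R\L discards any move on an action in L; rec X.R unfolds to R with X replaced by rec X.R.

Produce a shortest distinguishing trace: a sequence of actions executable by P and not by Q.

LTS(P): 8 reachable states
  m0 = b.(0 + 0 + 0\{c}) | d.c.a.0 ⊢ —b→ m1, —d→ m2
  m1 = (0 + 0 + 0\{c}) | d.c.a.0 ⊢ —d→ m3
  m2 = b.(0 + 0 + 0\{c}) | c.a.0 ⊢ —b→ m3, —c→ m4
  m3 = (0 + 0 + 0\{c}) | c.a.0 ⊢ —c→ m5
  m4 = b.(0 + 0 + 0\{c}) | a.0 ⊢ —a→ m6, —b→ m5
  m5 = (0 + 0 + 0\{c}) | a.0 ⊢ —a→ m7
  m6 = b.(0 + 0 + 0\{c}) | 0 ⊢ —b→ m7
  m7 = (0 + 0 + 0\{c}) | 0 ⊢ ·
LTS(Q): 8 reachable states
  n0 = d.(0 + 0 + 0\{c}) | d.c.a.0 ⊢ —d→ n1, —d→ n2
  n1 = (0 + 0 + 0\{c}) | d.c.a.0 ⊢ —d→ n3
  n2 = d.(0 + 0 + 0\{c}) | c.a.0 ⊢ —c→ n4, —d→ n3
  n3 = (0 + 0 + 0\{c}) | c.a.0 ⊢ —c→ n5
  n4 = d.(0 + 0 + 0\{c}) | a.0 ⊢ —a→ n6, —d→ n5
  n5 = (0 + 0 + 0\{c}) | a.0 ⊢ —a→ n7
  n6 = d.(0 + 0 + 0\{c}) | 0 ⊢ —d→ n7
  n7 = (0 + 0 + 0\{c}) | 0 ⊢ ·
Trace ⟨b⟩ through P, begin at {m0}:
  after b @ step 1: {m1}
  ✓ P
Trace ⟨b⟩ through Q, begin at {n0}:
  after b @ step 1: ∅  — Q cannot continue

b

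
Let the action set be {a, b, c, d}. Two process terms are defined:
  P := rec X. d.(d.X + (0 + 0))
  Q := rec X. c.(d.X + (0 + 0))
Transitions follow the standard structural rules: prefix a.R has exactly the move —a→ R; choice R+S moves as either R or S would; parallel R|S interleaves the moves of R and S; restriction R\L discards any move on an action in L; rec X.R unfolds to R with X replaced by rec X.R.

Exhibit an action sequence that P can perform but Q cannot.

d

Reachable graph of P (2 states):
  u0 = rec X. d.(d.X + (0 + 0)) :: --d--▸ u1
  u1 = d.(rec X. d.(d.X + (0 + 0))) + (0 + 0) :: --d--▸ u0
Reachable graph of Q (2 states):
  v0 = rec X. c.(d.X + (0 + 0)) :: --c--▸ v1
  v1 = d.(rec X. c.(d.X + (0 + 0))) + (0 + 0) :: --d--▸ v0
Run σ = ⟨d⟩ on P: start {u0}
  step 1 (d): {u1}
  — P admits the full trace.
Run σ = ⟨d⟩ on Q: start {v0}
  step 1 (d): ∅  — Q cannot continue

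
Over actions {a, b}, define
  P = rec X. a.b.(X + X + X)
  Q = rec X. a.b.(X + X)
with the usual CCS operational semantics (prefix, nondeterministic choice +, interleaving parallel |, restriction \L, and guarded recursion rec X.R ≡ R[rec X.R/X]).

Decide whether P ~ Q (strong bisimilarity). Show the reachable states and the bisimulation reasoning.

YES

LTS(P): 3 reachable states
  m0 = rec X. a.b.(X + X + X) :: --a--▸ m1
  m1 = b.((rec X. a.b.(X + X + X)) + (rec X. a.b.(X + X + X)) + (rec X. a.b.(X + X + X))) :: --b--▸ m2
  m2 = (rec X. a.b.(X + X + X)) + (rec X. a.b.(X + X + X)) + (rec X. a.b.(X + X + X)) :: --a--▸ m1
LTS(Q): 3 reachable states
  n0 = rec X. a.b.(X + X) :: --a--▸ n1
  n1 = b.((rec X. a.b.(X + X)) + (rec X. a.b.(X + X))) :: --b--▸ n2
  n2 = (rec X. a.b.(X + X)) + (rec X. a.b.(X + X)) :: --a--▸ n1
Coarsest stable partition (strong bisimilarity classes):
  B0 = {m0, m2, n0, n2}
  B1 = {m1, n1}
m0 ∈ B0, n0 ∈ B0 → same block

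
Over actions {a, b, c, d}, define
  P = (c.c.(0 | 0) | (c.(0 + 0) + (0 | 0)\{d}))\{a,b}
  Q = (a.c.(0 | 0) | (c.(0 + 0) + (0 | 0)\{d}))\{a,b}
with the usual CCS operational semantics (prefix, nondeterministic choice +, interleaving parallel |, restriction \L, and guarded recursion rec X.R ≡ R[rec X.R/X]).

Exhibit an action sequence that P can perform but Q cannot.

LTS(P): 6 reachable states
  p0 = (c.c.(0 | 0) | (c.(0 + 0) + (0 | 0)\{d}))\{a,b} | ··c··> p1, ··c··> p2
  p1 = (c.(0 | 0) | (c.(0 + 0) + (0 | 0)\{d}))\{a,b} | ··c··> p3, ··c··> p4
  p2 = (c.c.(0 | 0) | (0 + 0))\{a,b} | ··c··> p4
  p3 = (0 | 0 | (c.(0 + 0) + (0 | 0)\{d}))\{a,b} | ··c··> p5
  p4 = (c.(0 | 0) | (0 + 0))\{a,b} | ··c··> p5
  p5 = (0 | 0 | (0 + 0))\{a,b} | (no moves)
LTS(Q): 2 reachable states
  q0 = (a.c.(0 | 0) | (c.(0 + 0) + (0 | 0)\{d}))\{a,b} | ··c··> q1
  q1 = (a.c.(0 | 0) | (0 + 0))\{a,b} | (no moves)
Trace ⟨cc⟩ through P, begin at {p0}:
  step 1 (c): {p1, p2}
  step 2 (c): {p3, p4}
  ✓ P
Trace ⟨cc⟩ through Q, begin at {q0}:
  step 1 (c): {q1}
  step 2 (c): ∅ (Q stuck)

cc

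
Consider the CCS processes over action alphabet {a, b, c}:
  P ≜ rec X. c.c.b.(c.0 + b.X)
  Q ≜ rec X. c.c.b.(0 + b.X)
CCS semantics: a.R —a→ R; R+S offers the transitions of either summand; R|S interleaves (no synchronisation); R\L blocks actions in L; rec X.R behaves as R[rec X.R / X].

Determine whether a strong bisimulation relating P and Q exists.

NO

P's transition system — 5 states:
  s0 = rec X. c.c.b.(c.0 + b.X) | -c-> s1
  s1 = c.b.(c.0 + b.(rec X. c.c.b.(c.0 + b.X))) | -c-> s2
  s2 = b.(c.0 + b.(rec X. c.c.b.(c.0 + b.X))) | -b-> s3
  s3 = c.0 + b.(rec X. c.c.b.(c.0 + b.X)) | -b-> s0, -c-> s4
  s4 = 0 | ·
Q's transition system — 4 states:
  t0 = rec X. c.c.b.(0 + b.X) | -c-> t1
  t1 = c.b.(0 + b.(rec X. c.c.b.(0 + b.X))) | -c-> t2
  t2 = b.(0 + b.(rec X. c.c.b.(0 + b.X))) | -b-> t3
  t3 = 0 + b.(rec X. c.c.b.(0 + b.X)) | -b-> t0
Coarsest stable partition (strong bisimilarity classes):
  B0 = {s0}
  B1 = {s1}
  B2 = {s2}
  B3 = {s3}
  B4 = {s4}
  B5 = {t0}
  B6 = {t1}
  B7 = {t2}
  B8 = {t3}
s0 ∈ B0, t0 ∈ B5 → different blocks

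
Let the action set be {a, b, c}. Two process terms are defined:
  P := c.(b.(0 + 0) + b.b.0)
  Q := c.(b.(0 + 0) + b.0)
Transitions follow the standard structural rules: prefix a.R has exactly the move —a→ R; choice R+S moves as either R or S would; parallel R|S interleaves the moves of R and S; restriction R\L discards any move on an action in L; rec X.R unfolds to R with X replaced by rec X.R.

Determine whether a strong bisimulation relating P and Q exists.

not bisimilar

LTS(P): 5 reachable states
  p0 = c.(b.(0 + 0) + b.b.0) :: —c→ p1
  p1 = b.(0 + 0) + b.b.0 :: —b→ p2, —b→ p3
  p2 = 0 + 0 :: ∅
  p3 = b.0 :: —b→ p4
  p4 = 0 :: ∅
LTS(Q): 4 reachable states
  q0 = c.(b.(0 + 0) + b.0) :: —c→ q1
  q1 = b.(0 + 0) + b.0 :: —b→ q2, —b→ q3
  q2 = 0 :: ∅
  q3 = 0 + 0 :: ∅
Bisimilarity quotient blocks:
  B0 = {p0}
  B1 = {p1}
  B2 = {p3, q1}
  B3 = {p2, p4, q2, q3}
  B4 = {q0}
p0 ∈ B0, q0 ∈ B4 → different blocks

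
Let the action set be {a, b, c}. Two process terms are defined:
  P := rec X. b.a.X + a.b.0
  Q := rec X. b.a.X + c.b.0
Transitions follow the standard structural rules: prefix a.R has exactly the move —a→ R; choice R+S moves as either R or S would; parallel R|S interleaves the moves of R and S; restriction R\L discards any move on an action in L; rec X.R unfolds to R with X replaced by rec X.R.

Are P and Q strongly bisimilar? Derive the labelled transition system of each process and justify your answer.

LTS(P): 4 reachable states
  p0 = rec X. b.a.X + a.b.0 | --a--▸ p1, --b--▸ p2
  p1 = b.0 | --b--▸ p3
  p2 = a.(rec X. b.a.X + a.b.0) | --a--▸ p0
  p3 = 0 | stopped
LTS(Q): 4 reachable states
  q0 = rec X. b.a.X + c.b.0 | --b--▸ q1, --c--▸ q2
  q1 = a.(rec X. b.a.X + c.b.0) | --a--▸ q0
  q2 = b.0 | --b--▸ q3
  q3 = 0 | stopped
Coarsest stable partition (strong bisimilarity classes):
  B0 = {p0}
  B1 = {p1, q2}
  B2 = {p3, q3}
  B3 = {p2}
  B4 = {q0}
  B5 = {q1}
p0 ∈ B0, q0 ∈ B4 → different blocks

NO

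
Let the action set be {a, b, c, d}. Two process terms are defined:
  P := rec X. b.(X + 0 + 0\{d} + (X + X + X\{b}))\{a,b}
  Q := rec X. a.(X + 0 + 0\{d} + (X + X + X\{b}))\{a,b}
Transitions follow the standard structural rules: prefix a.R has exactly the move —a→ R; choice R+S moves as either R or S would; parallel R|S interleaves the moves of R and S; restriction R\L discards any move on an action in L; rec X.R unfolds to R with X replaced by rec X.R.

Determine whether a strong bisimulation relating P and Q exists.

P ≁ Q

P's transition system — 2 states:
  u0 = rec X. b.(X + 0 + 0\{d} + (X + X + X\{b}))\{a,b} ⊢ -b-> u1
  u1 = ((rec X. b.(X + 0 + 0\{d} + (X + X + X\{b}))\{a,b}) + 0 + 0\{d} + ((rec X. b.(X + 0 + 0\{d} + (X + X + X\{b}))\{a,b}) + (rec X. b.(X + 0 + 0\{d} + (X + X + X\{b}))\{a,b}) + (rec X. b.(X + 0 + 0\{d} + (X + X + X\{b}))\{a,b})\{b}))\{a,b} ⊢ (no moves)
Q's transition system — 2 states:
  v0 = rec X. a.(X + 0 + 0\{d} + (X + X + X\{b}))\{a,b} ⊢ -a-> v1
  v1 = ((rec X. a.(X + 0 + 0\{d} + (X + X + X\{b}))\{a,b}) + 0 + 0\{d} + ((rec X. a.(X + 0 + 0\{d} + (X + X + X\{b}))\{a,b}) + (rec X. a.(X + 0 + 0\{d} + (X + X + X\{b}))\{a,b}) + (rec X. a.(X + 0 + 0\{d} + (X + X + X\{b}))\{a,b})\{b}))\{a,b} ⊢ (no moves)
Coarsest stable partition (strong bisimilarity classes):
  B0 = {u0}
  B1 = {u1, v1}
  B2 = {v0}
u0 ∈ B0, v0 ∈ B2 → different blocks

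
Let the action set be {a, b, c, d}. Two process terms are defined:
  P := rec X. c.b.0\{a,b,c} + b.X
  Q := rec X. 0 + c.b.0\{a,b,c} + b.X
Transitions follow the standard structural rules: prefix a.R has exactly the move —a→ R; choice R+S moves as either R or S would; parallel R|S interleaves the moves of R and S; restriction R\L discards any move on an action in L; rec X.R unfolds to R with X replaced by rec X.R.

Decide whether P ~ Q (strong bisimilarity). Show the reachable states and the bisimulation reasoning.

LTS(P): 3 reachable states
  u0 = rec X. c.b.0\{a,b,c} + b.X ⊢ =b=> u0, =c=> u1
  u1 = b.0\{a,b,c} ⊢ =b=> u2
  u2 = 0\{a,b,c} ⊢ deadlocked
LTS(Q): 3 reachable states
  v0 = rec X. 0 + c.b.0\{a,b,c} + b.X ⊢ =b=> v0, =c=> v1
  v1 = b.0\{a,b,c} ⊢ =b=> v2
  v2 = 0\{a,b,c} ⊢ deadlocked
Coarsest stable partition (strong bisimilarity classes):
  B0 = {u0, v0}
  B1 = {u1, v1}
  B2 = {u2, v2}
u0 ∈ B0, v0 ∈ B0 → same block

P ~ Q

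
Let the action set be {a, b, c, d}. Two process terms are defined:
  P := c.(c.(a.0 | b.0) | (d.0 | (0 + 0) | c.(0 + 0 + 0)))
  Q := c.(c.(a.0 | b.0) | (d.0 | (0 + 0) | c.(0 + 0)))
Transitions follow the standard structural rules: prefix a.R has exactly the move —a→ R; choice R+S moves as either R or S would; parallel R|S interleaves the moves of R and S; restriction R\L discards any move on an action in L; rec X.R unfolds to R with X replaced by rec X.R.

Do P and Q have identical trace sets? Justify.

P's transition system — 21 states:
  p0 = c.(c.(a.0 | b.0) | (d.0 | (0 + 0) | c.(0 + 0 + 0))) :: --c--▸ p1
  p1 = c.(a.0 | b.0) | (d.0 | (0 + 0) | c.(0 + 0 + 0)) :: --c--▸ p2, --c--▸ p3, --d--▸ p4
  p2 = a.0 | b.0 | (d.0 | (0 + 0) | c.(0 + 0 + 0)) :: --a--▸ p5, --b--▸ p6, --c--▸ p7, --d--▸ p8
  p3 = c.(a.0 | b.0) | (d.0 | (0 + 0) | (0 + 0 + 0)) :: --c--▸ p7, --d--▸ p9
  p4 = c.(a.0 | b.0) | (0 | (0 + 0) | c.(0 + 0 + 0)) :: --c--▸ p8, --c--▸ p9
  p5 = 0 | b.0 | (d.0 | (0 + 0) | c.(0 + 0 + 0)) :: --b--▸ p10, --c--▸ p11, --d--▸ p12
  p6 = a.0 | 0 | (d.0 | (0 + 0) | c.(0 + 0 + 0)) :: --a--▸ p10, --c--▸ p13, --d--▸ p14
  p7 = a.0 | b.0 | (d.0 | (0 + 0) | (0 + 0 + 0)) :: --a--▸ p11, --b--▸ p13, --d--▸ p15
  p8 = a.0 | b.0 | (0 | (0 + 0) | c.(0 + 0 + 0)) :: --a--▸ p12, --b--▸ p14, --c--▸ p15
  p9 = c.(a.0 | b.0) | (0 | (0 + 0) | (0 + 0 + 0)) :: --c--▸ p15
  p10 = 0 | 0 | (d.0 | (0 + 0) | c.(0 + 0 + 0)) :: --c--▸ p16, --d--▸ p17
  p11 = 0 | b.0 | (d.0 | (0 + 0) | (0 + 0 + 0)) :: --b--▸ p16, --d--▸ p18
  p12 = 0 | b.0 | (0 | (0 + 0) | c.(0 + 0 + 0)) :: --b--▸ p17, --c--▸ p18
  p13 = a.0 | 0 | (d.0 | (0 + 0) | (0 + 0 + 0)) :: --a--▸ p16, --d--▸ p19
  p14 = a.0 | 0 | (0 | (0 + 0) | c.(0 + 0 + 0)) :: --a--▸ p17, --c--▸ p19
  p15 = a.0 | b.0 | (0 | (0 + 0) | (0 + 0 + 0)) :: --a--▸ p18, --b--▸ p19
  p16 = 0 | 0 | (d.0 | (0 + 0) | (0 + 0 + 0)) :: --d--▸ p20
  p17 = 0 | 0 | (0 | (0 + 0) | c.(0 + 0 + 0)) :: --c--▸ p20
  p18 = 0 | b.0 | (0 | (0 + 0) | (0 + 0 + 0)) :: --b--▸ p20
  p19 = a.0 | 0 | (0 | (0 + 0) | (0 + 0 + 0)) :: --a--▸ p20
  p20 = 0 | 0 | (0 | (0 + 0) | (0 + 0 + 0)) :: deadlocked
Q's transition system — 21 states:
  q0 = c.(c.(a.0 | b.0) | (d.0 | (0 + 0) | c.(0 + 0))) :: --c--▸ q1
  q1 = c.(a.0 | b.0) | (d.0 | (0 + 0) | c.(0 + 0)) :: --c--▸ q2, --c--▸ q3, --d--▸ q4
  q2 = a.0 | b.0 | (d.0 | (0 + 0) | c.(0 + 0)) :: --a--▸ q5, --b--▸ q6, --c--▸ q7, --d--▸ q8
  q3 = c.(a.0 | b.0) | (d.0 | (0 + 0) | (0 + 0)) :: --c--▸ q7, --d--▸ q9
  q4 = c.(a.0 | b.0) | (0 | (0 + 0) | c.(0 + 0)) :: --c--▸ q8, --c--▸ q9
  q5 = 0 | b.0 | (d.0 | (0 + 0) | c.(0 + 0)) :: --b--▸ q10, --c--▸ q11, --d--▸ q12
  q6 = a.0 | 0 | (d.0 | (0 + 0) | c.(0 + 0)) :: --a--▸ q10, --c--▸ q13, --d--▸ q14
  q7 = a.0 | b.0 | (d.0 | (0 + 0) | (0 + 0)) :: --a--▸ q11, --b--▸ q13, --d--▸ q15
  q8 = a.0 | b.0 | (0 | (0 + 0) | c.(0 + 0)) :: --a--▸ q12, --b--▸ q14, --c--▸ q15
  q9 = c.(a.0 | b.0) | (0 | (0 + 0) | (0 + 0)) :: --c--▸ q15
  q10 = 0 | 0 | (d.0 | (0 + 0) | c.(0 + 0)) :: --c--▸ q16, --d--▸ q17
  q11 = 0 | b.0 | (d.0 | (0 + 0) | (0 + 0)) :: --b--▸ q16, --d--▸ q18
  q12 = 0 | b.0 | (0 | (0 + 0) | c.(0 + 0)) :: --b--▸ q17, --c--▸ q18
  q13 = a.0 | 0 | (d.0 | (0 + 0) | (0 + 0)) :: --a--▸ q16, --d--▸ q19
  q14 = a.0 | 0 | (0 | (0 + 0) | c.(0 + 0)) :: --a--▸ q17, --c--▸ q19
  q15 = a.0 | b.0 | (0 | (0 + 0) | (0 + 0)) :: --a--▸ q18, --b--▸ q19
  q16 = 0 | 0 | (d.0 | (0 + 0) | (0 + 0)) :: --d--▸ q20
  q17 = 0 | 0 | (0 | (0 + 0) | c.(0 + 0)) :: --c--▸ q20
  q18 = 0 | b.0 | (0 | (0 + 0) | (0 + 0)) :: --b--▸ q20
  q19 = a.0 | 0 | (0 | (0 + 0) | (0 + 0)) :: --a--▸ q20
  q20 = 0 | 0 | (0 | (0 + 0) | (0 + 0)) :: deadlocked
Bisimilarity quotient blocks:
  B0 = {p0, q0}
  B1 = {p1, q1}
  B2 = {p2, q2}
  B3 = {p8, q8}
  B4 = {p15, q15}
  B5 = {p19, q19}
  B6 = {p20, q20}
  B7 = {p18, q18}
  B8 = {p14, q14}
  B9 = {p17, q17}
  B10 = {p12, q12}
  B11 = {p5, q5}
  B12 = {p11, q11}
  B13 = {p16, q16}
  B14 = {p10, q10}
  B15 = {p7, q7}
  B16 = {p13, q13}
  B17 = {p6, q6}
  B18 = {p3, q3}
  B19 = {p9, q9}
  B20 = {p4, q4}
p0 ∈ B0, q0 ∈ B0 → same block
Bisimilar ⇒ trace-equivalent.

YES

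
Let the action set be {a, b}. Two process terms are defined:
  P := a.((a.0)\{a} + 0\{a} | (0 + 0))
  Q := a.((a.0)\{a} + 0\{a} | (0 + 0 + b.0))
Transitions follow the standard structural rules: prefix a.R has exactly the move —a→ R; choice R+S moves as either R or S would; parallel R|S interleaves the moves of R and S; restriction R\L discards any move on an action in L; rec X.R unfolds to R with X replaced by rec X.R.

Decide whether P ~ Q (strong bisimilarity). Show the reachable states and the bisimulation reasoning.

LTS(P): 2 reachable states
  p0 = a.((a.0)\{a} + 0\{a} | (0 + 0)) has moves =a=> p1
  p1 = (a.0)\{a} + 0\{a} | (0 + 0) has moves stopped
LTS(Q): 3 reachable states
  q0 = a.((a.0)\{a} + 0\{a} | (0 + 0 + b.0)) has moves =a=> q1
  q1 = (a.0)\{a} + 0\{a} | (0 + 0 + b.0) has moves =b=> q2
  q2 = 0\{a} | 0 has moves stopped
Coarsest stable partition (strong bisimilarity classes):
  B0 = {p0}
  B1 = {p1, q2}
  B2 = {q0}
  B3 = {q1}
p0 ∈ B0, q0 ∈ B2 → different blocks

NO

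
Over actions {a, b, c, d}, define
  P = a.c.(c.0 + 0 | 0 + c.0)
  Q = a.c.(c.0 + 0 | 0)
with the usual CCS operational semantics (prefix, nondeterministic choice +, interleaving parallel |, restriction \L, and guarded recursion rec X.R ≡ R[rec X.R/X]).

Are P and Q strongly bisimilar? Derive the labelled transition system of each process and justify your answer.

bisimilar

P's transition system — 4 states:
  m0 = a.c.(c.0 + 0 | 0 + c.0) :: ··a··> m1
  m1 = c.(c.0 + 0 | 0 + c.0) :: ··c··> m2
  m2 = c.0 + 0 | 0 + c.0 :: ··c··> m3
  m3 = 0 :: deadlocked
Q's transition system — 4 states:
  n0 = a.c.(c.0 + 0 | 0) :: ··a··> n1
  n1 = c.(c.0 + 0 | 0) :: ··c··> n2
  n2 = c.0 + 0 | 0 :: ··c··> n3
  n3 = 0 :: deadlocked
Bisimilarity quotient blocks:
  B0 = {m0, n0}
  B1 = {m1, n1}
  B2 = {m2, n2}
  B3 = {m3, n3}
m0 ∈ B0, n0 ∈ B0 → same block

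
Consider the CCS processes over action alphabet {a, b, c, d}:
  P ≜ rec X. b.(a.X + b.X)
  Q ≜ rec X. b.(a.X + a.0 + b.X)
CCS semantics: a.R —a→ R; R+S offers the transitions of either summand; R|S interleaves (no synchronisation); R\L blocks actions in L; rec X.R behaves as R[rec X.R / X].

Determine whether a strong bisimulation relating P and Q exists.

LTS(P): 2 reachable states
  m0 = rec X. b.(a.X + b.X) | ··b··> m1
  m1 = a.(rec X. b.(a.X + b.X)) + b.(rec X. b.(a.X + b.X)) | ··a··> m0, ··b··> m0
LTS(Q): 3 reachable states
  n0 = rec X. b.(a.X + a.0 + b.X) | ··b··> n1
  n1 = a.(rec X. b.(a.X + a.0 + b.X)) + a.0 + b.(rec X. b.(a.X + a.0 + b.X)) | ··a··> n0, ··a··> n2, ··b··> n0
  n2 = 0 | ·
Coarsest stable partition (strong bisimilarity classes):
  B0 = {m0}
  B1 = {m1}
  B2 = {n0}
  B3 = {n1}
  B4 = {n2}
m0 ∈ B0, n0 ∈ B2 → different blocks

not bisimilar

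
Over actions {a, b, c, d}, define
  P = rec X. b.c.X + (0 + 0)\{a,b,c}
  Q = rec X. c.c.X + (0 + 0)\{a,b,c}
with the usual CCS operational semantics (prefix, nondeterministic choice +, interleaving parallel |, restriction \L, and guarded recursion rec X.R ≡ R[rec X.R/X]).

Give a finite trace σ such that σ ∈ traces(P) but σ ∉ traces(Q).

P's transition system — 2 states:
  m0 = rec X. b.c.X + (0 + 0)\{a,b,c} has moves =b=> m1
  m1 = c.(rec X. b.c.X + (0 + 0)\{a,b,c}) has moves =c=> m0
Q's transition system — 2 states:
  n0 = rec X. c.c.X + (0 + 0)\{a,b,c} has moves =c=> n1
  n1 = c.(rec X. c.c.X + (0 + 0)\{a,b,c}) has moves =c=> n0
Run σ = ⟨b⟩ on P: start {m0}
  step 1 (b): {m1}
  ✓ P
Run σ = ⟨b⟩ on Q: start {n0}
  step 1 (b): ∅ (Q stuck)

b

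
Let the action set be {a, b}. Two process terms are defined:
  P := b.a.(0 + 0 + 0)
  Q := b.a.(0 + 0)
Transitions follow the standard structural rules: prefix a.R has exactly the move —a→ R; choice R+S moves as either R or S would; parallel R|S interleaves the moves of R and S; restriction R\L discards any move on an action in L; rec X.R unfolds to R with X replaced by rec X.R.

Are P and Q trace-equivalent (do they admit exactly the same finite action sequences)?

P's transition system — 3 states:
  m0 = b.a.(0 + 0 + 0) → ··b··> m1
  m1 = a.(0 + 0 + 0) → ··a··> m2
  m2 = 0 + 0 + 0 → (no moves)
Q's transition system — 3 states:
  n0 = b.a.(0 + 0) → ··b··> n1
  n1 = a.(0 + 0) → ··a··> n2
  n2 = 0 + 0 → (no moves)
Partition-refinement fixed point:
  B0 = {m0, n0}
  B1 = {m1, n1}
  B2 = {m2, n2}
m0 ∈ B0, n0 ∈ B0 → same block
Bisimilar ⇒ trace-equivalent.

trace-equivalent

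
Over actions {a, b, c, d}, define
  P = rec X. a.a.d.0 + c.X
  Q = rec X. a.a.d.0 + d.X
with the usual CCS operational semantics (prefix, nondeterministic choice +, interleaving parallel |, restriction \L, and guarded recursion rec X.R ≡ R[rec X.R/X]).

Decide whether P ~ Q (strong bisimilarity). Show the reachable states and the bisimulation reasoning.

P's transition system — 4 states:
  m0 = rec X. a.a.d.0 + c.X → ··a··> m1, ··c··> m0
  m1 = a.d.0 → ··a··> m2
  m2 = d.0 → ··d··> m3
  m3 = 0 → deadlocked
Q's transition system — 4 states:
  n0 = rec X. a.a.d.0 + d.X → ··a··> n1, ··d··> n0
  n1 = a.d.0 → ··a··> n2
  n2 = d.0 → ··d··> n3
  n3 = 0 → deadlocked
Coarsest stable partition (strong bisimilarity classes):
  B0 = {m0}
  B1 = {m1, n1}
  B2 = {m2, n2}
  B3 = {m3, n3}
  B4 = {n0}
m0 ∈ B0, n0 ∈ B4 → different blocks

not bisimilar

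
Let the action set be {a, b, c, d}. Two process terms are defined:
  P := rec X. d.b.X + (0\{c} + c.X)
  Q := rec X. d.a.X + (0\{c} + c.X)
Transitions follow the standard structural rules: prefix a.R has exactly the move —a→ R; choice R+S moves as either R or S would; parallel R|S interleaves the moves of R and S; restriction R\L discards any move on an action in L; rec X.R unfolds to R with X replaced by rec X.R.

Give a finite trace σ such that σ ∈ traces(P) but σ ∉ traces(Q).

db

Reachable graph of P (2 states):
  u0 = rec X. d.b.X + (0\{c} + c.X) :: —c→ u0, —d→ u1
  u1 = b.(rec X. d.b.X + (0\{c} + c.X)) :: —b→ u0
Reachable graph of Q (2 states):
  v0 = rec X. d.a.X + (0\{c} + c.X) :: —c→ v0, —d→ v1
  v1 = a.(rec X. d.a.X + (0\{c} + c.X)) :: —a→ v0
Run σ = ⟨db⟩ on P: start {u0}
  after d @ step 1: {u1}
  after b @ step 2: {u0}
  ✓ P
Run σ = ⟨db⟩ on Q: start {v0}
  after d @ step 1: {v1}
  after b @ step 2: ∅  — Q cannot continue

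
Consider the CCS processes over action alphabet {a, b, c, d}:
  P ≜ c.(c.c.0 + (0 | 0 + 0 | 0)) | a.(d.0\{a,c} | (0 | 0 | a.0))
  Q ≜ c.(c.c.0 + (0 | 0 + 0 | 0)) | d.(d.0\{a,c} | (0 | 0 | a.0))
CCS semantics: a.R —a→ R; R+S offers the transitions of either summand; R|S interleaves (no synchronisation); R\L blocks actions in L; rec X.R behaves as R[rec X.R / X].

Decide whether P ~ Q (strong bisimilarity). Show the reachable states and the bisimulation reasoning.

Reachable graph of P (20 states):
  s0 = c.(c.c.0 + (0 | 0 + 0 | 0)) | a.(d.0\{a,c} | (0 | 0 | a.0)) :: =a=> s1, =c=> s2
  s1 = c.(c.c.0 + (0 | 0 + 0 | 0)) | (d.0\{a,c} | (0 | 0 | a.0)) :: =a=> s3, =c=> s4, =d=> s5
  s2 = (c.c.0 + (0 | 0 + 0 | 0)) | a.(d.0\{a,c} | (0 | 0 | a.0)) :: =a=> s4, =c=> s6
  s3 = c.(c.c.0 + (0 | 0 + 0 | 0)) | (d.0\{a,c} | (0 | 0 | 0)) :: =c=> s7, =d=> s8
  s4 = (c.c.0 + (0 | 0 + 0 | 0)) | (d.0\{a,c} | (0 | 0 | a.0)) :: =a=> s7, =c=> s9, =d=> s10
  s5 = c.(c.c.0 + (0 | 0 + 0 | 0)) | (0\{a,c} | (0 | 0 | a.0)) :: =a=> s8, =c=> s10
  s6 = c.0 | a.(d.0\{a,c} | (0 | 0 | a.0)) :: =a=> s9, =c=> s11
  s7 = (c.c.0 + (0 | 0 + 0 | 0)) | (d.0\{a,c} | (0 | 0 | 0)) :: =c=> s12, =d=> s13
  s8 = c.(c.c.0 + (0 | 0 + 0 | 0)) | (0\{a,c} | (0 | 0 | 0)) :: =c=> s13
  s9 = c.0 | (d.0\{a,c} | (0 | 0 | a.0)) :: =a=> s12, =c=> s14, =d=> s15
  s10 = (c.c.0 + (0 | 0 + 0 | 0)) | (0\{a,c} | (0 | 0 | a.0)) :: =a=> s13, =c=> s15
  s11 = 0 | a.(d.0\{a,c} | (0 | 0 | a.0)) :: =a=> s14
  s12 = c.0 | (d.0\{a,c} | (0 | 0 | 0)) :: =c=> s16, =d=> s17
  s13 = (c.c.0 + (0 | 0 + 0 | 0)) | (0\{a,c} | (0 | 0 | 0)) :: =c=> s17
  s14 = 0 | (d.0\{a,c} | (0 | 0 | a.0)) :: =a=> s16, =d=> s18
  s15 = c.0 | (0\{a,c} | (0 | 0 | a.0)) :: =a=> s17, =c=> s18
  s16 = 0 | (d.0\{a,c} | (0 | 0 | 0)) :: =d=> s19
  s17 = c.0 | (0\{a,c} | (0 | 0 | 0)) :: =c=> s19
  s18 = 0 | (0\{a,c} | (0 | 0 | a.0)) :: =a=> s19
  s19 = 0 | (0\{a,c} | (0 | 0 | 0)) :: deadlocked
Reachable graph of Q (20 states):
  t0 = c.(c.c.0 + (0 | 0 + 0 | 0)) | d.(d.0\{a,c} | (0 | 0 | a.0)) :: =c=> t1, =d=> t2
  t1 = (c.c.0 + (0 | 0 + 0 | 0)) | d.(d.0\{a,c} | (0 | 0 | a.0)) :: =c=> t3, =d=> t4
  t2 = c.(c.c.0 + (0 | 0 + 0 | 0)) | (d.0\{a,c} | (0 | 0 | a.0)) :: =a=> t5, =c=> t4, =d=> t6
  t3 = c.0 | d.(d.0\{a,c} | (0 | 0 | a.0)) :: =c=> t7, =d=> t8
  t4 = (c.c.0 + (0 | 0 + 0 | 0)) | (d.0\{a,c} | (0 | 0 | a.0)) :: =a=> t9, =c=> t8, =d=> t10
  t5 = c.(c.c.0 + (0 | 0 + 0 | 0)) | (d.0\{a,c} | (0 | 0 | 0)) :: =c=> t9, =d=> t11
  t6 = c.(c.c.0 + (0 | 0 + 0 | 0)) | (0\{a,c} | (0 | 0 | a.0)) :: =a=> t11, =c=> t10
  t7 = 0 | d.(d.0\{a,c} | (0 | 0 | a.0)) :: =d=> t12
  t8 = c.0 | (d.0\{a,c} | (0 | 0 | a.0)) :: =a=> t13, =c=> t12, =d=> t14
  t9 = (c.c.0 + (0 | 0 + 0 | 0)) | (d.0\{a,c} | (0 | 0 | 0)) :: =c=> t13, =d=> t15
  t10 = (c.c.0 + (0 | 0 + 0 | 0)) | (0\{a,c} | (0 | 0 | a.0)) :: =a=> t15, =c=> t14
  t11 = c.(c.c.0 + (0 | 0 + 0 | 0)) | (0\{a,c} | (0 | 0 | 0)) :: =c=> t15
  t12 = 0 | (d.0\{a,c} | (0 | 0 | a.0)) :: =a=> t16, =d=> t17
  t13 = c.0 | (d.0\{a,c} | (0 | 0 | 0)) :: =c=> t16, =d=> t18
  t14 = c.0 | (0\{a,c} | (0 | 0 | a.0)) :: =a=> t18, =c=> t17
  t15 = (c.c.0 + (0 | 0 + 0 | 0)) | (0\{a,c} | (0 | 0 | 0)) :: =c=> t18
  t16 = 0 | (d.0\{a,c} | (0 | 0 | 0)) :: =d=> t19
  t17 = 0 | (0\{a,c} | (0 | 0 | a.0)) :: =a=> t19
  t18 = c.0 | (0\{a,c} | (0 | 0 | 0)) :: =c=> t19
  t19 = 0 | (0\{a,c} | (0 | 0 | 0)) :: deadlocked
Partition-refinement fixed point:
  B0 = {s0}
  B1 = {s1, t2}
  B2 = {s4, t4}
  B3 = {s7, t9}
  B4 = {s12, t13}
  B5 = {s17, t18}
  B6 = {s19, t19}
  B7 = {s16, t16}
  B8 = {s13, t15}
  B9 = {s9, t8}
  B10 = {s14, t12}
  B11 = {s18, t17}
  B12 = {s15, t14}
  B13 = {s10, t10}
  B14 = {s3, t5}
  B15 = {s8, t11}
  B16 = {s5, t6}
  B17 = {s2}
  B18 = {s6}
  B19 = {s11}
  B20 = {t0}
  B21 = {t1}
  B22 = {t3}
  B23 = {t7}
s0 ∈ B0, t0 ∈ B20 → different blocks

not bisimilar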